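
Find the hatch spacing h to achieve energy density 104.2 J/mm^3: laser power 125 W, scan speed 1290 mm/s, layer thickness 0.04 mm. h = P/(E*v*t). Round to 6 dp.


h = 125 / (104.2*1290*0.04) = 0.023248 mm


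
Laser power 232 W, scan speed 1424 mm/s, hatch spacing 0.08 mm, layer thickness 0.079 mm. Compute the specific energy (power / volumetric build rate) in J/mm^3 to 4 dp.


Build rate = 1424 * 0.08 * 0.079 = 8.99968 mm^3/s
SE = 232 / 8.99968 = 25.7787 J/mm^3


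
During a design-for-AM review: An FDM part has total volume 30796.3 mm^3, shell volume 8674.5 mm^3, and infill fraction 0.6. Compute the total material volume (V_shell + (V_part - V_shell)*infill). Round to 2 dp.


V_infill = (30796.3 - 8674.5) * 0.6 = 13273.08
V_total = 8674.5 + 13273.08 = 21947.58 mm^3


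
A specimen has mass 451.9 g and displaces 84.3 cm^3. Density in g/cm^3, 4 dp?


rho = 451.9 / 84.3 = 5.3606 g/cm^3


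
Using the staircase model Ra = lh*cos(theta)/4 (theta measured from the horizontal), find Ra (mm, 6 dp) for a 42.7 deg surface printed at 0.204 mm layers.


Ra = 0.204 * cos(42.7) / 4 = 0.037481 mm


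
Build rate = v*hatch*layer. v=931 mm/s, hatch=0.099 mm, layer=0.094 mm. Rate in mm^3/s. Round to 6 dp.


Rate = 931 * 0.099 * 0.094 = 8.663886 mm^3/s


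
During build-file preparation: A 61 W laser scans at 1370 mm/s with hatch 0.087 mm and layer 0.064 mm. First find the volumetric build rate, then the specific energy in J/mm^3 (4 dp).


Build rate = 1370 * 0.087 * 0.064 = 7.62816 mm^3/s
SE = 61 / 7.62816 = 7.9967 J/mm^3


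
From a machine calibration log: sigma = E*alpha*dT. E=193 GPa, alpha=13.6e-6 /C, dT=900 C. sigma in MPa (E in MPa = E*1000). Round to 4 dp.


sigma = 193*1000 * 13.6e-6 * 900 = 2362.32 MPa


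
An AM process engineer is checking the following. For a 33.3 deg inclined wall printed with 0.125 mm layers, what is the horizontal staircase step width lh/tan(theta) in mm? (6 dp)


step = 0.125 / tan(33.3) = 0.190294 mm


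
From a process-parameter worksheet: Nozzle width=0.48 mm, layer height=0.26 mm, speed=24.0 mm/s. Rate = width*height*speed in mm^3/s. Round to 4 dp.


Rate = 0.48 * 0.26 * 24.0 = 2.9952 mm^3/s


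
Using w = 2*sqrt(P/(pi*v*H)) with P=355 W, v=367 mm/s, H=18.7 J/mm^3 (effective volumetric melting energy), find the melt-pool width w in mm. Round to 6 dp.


w = 2*sqrt(355/(pi*367*18.7)) = 0.256635 mm


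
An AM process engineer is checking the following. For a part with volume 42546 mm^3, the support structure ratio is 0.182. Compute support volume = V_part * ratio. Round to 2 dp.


V_support = 42546 * 0.182 = 7743.37 mm^3


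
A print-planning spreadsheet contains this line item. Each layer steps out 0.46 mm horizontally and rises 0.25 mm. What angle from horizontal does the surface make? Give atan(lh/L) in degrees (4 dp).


angle = atan(0.25/0.46) = 28.5231 degrees


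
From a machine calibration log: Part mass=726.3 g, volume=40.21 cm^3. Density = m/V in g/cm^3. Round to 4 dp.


rho = 726.3 / 40.21 = 18.0627 g/cm^3


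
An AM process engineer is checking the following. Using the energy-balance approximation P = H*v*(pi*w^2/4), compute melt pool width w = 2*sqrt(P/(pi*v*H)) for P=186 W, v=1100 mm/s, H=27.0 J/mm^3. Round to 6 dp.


w = 2*sqrt(186/(pi*1100*27.0)) = 0.089296 mm


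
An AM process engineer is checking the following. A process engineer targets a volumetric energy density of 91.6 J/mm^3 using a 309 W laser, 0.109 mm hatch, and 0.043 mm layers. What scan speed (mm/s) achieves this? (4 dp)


v = 309 / (91.6*0.109*0.043) = 719.7274 mm/s


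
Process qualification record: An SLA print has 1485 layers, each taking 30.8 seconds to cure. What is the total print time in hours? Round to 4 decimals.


t = 1485 * 30.8 / 3600 = 12.705 hrs


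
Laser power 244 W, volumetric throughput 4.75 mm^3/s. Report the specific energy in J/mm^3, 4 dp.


SE = 244 / 4.75 = 51.3684 J/mm^3


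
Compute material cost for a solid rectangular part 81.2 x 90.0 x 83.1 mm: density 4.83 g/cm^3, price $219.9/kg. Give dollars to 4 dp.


V = 81.2 * 90.0 * 83.1 = 607294.8 mm^3 = 607.2948 cm^3
Mass = 607.2948 * 4.83 / 1000 = 2.93323388 kg
Cost = 2.93323388 * 219.9 = 645.0181 $


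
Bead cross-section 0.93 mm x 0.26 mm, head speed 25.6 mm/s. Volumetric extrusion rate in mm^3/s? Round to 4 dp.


Rate = 0.93 * 0.26 * 25.6 = 6.1901 mm^3/s


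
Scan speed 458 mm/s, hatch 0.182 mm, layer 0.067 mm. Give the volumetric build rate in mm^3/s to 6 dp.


Rate = 458 * 0.182 * 0.067 = 5.584852 mm^3/s


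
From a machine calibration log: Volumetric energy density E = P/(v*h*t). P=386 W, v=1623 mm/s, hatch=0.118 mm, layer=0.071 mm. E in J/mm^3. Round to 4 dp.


E = 386 / (1623*0.118*0.071) = 28.3876 J/mm^3


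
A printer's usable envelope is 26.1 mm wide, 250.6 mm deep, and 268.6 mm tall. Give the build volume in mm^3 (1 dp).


V = 26.1 * 250.6 * 268.6 = 1756821.3 mm^3


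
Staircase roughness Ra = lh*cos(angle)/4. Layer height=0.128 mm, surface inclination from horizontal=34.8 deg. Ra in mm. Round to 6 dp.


Ra = 0.128 * cos(34.8) / 4 = 0.026277 mm


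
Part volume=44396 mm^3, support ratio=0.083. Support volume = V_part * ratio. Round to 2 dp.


V_support = 44396 * 0.083 = 3684.87 mm^3


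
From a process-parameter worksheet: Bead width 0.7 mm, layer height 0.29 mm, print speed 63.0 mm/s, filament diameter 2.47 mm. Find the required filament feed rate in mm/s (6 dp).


Q = 0.7 * 0.29 * 63.0 = 12.789 mm^3/s
A_fil = pi*(2.47/2)^2 = 4.79163566 mm^2
v_feed = 12.789 / 4.79163566 = 2.669026 mm/s


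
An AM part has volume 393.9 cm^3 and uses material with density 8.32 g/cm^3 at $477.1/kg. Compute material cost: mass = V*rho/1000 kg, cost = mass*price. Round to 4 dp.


Mass = 393.9*8.32/1000 = 3.277248 kg
Cost = 3.277248 * 477.1 = 1563.575 $


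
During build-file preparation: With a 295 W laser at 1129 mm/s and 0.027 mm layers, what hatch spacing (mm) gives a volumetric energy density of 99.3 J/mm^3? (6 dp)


h = 295 / (99.3*1129*0.027) = 0.097457 mm


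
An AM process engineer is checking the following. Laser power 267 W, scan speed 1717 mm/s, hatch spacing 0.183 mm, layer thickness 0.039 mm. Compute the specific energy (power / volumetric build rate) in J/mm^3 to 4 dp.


Build rate = 1717 * 0.183 * 0.039 = 12.254229 mm^3/s
SE = 267 / 12.254229 = 21.7884 J/mm^3


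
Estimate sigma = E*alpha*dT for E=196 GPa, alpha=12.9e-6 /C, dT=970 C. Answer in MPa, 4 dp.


sigma = 196*1000 * 12.9e-6 * 970 = 2452.548 MPa


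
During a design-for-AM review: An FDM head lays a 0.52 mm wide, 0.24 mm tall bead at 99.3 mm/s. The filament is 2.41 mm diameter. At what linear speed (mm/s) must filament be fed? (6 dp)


Q = 0.52 * 0.24 * 99.3 = 12.39264 mm^3/s
A_fil = pi*(2.41/2)^2 = 4.56167107 mm^2
v_feed = 12.39264 / 4.56167107 = 2.716689 mm/s


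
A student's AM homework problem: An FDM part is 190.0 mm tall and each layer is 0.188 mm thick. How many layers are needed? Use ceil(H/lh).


Layers = ceil(190.0/0.188) = 1011


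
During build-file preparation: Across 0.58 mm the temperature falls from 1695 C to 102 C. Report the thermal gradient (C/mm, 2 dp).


G = (1695-102)/0.58 = 2746.55 C/mm


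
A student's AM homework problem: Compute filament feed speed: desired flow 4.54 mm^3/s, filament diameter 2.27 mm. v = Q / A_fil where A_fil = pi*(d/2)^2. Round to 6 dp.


A = pi*(2.27/2)^2 = 4.047078
v = 4.54 / 4.047078 = 1.121797 mm/s


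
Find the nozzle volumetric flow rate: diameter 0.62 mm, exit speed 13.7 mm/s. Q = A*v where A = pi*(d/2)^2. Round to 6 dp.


A = pi*(0.62/2)^2 = 0.30190705 mm^2
Q = 0.30190705 * 13.7 = 4.136127 mm^3/s


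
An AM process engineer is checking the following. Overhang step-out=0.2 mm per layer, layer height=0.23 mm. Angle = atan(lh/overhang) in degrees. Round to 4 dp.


angle = atan(0.23/0.2) = 48.9909 degrees


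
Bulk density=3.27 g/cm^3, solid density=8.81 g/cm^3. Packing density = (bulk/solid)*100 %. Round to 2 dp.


Packing = (3.27/8.81)*100 = 37.12 %


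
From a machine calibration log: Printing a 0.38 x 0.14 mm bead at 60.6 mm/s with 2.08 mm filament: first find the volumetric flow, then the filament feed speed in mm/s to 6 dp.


Q = 0.38 * 0.14 * 60.6 = 3.22392 mm^3/s
A_fil = pi*(2.08/2)^2 = 3.39794661 mm^2
v_feed = 3.22392 / 3.39794661 = 0.948785 mm/s


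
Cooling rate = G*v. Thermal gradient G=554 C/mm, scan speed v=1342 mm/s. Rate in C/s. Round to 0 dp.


CR = 554 * 1342 = 743468 C/s


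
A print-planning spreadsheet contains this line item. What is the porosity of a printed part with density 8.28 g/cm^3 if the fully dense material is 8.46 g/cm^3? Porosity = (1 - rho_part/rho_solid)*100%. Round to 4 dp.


Porosity = (1-8.28/8.46)*100 = 2.1277 %


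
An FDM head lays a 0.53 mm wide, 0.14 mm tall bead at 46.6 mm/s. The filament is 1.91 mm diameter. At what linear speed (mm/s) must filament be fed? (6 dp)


Q = 0.53 * 0.14 * 46.6 = 3.45772 mm^3/s
A_fil = pi*(1.91/2)^2 = 2.86521104 mm^2
v_feed = 3.45772 / 2.86521104 = 1.206794 mm/s


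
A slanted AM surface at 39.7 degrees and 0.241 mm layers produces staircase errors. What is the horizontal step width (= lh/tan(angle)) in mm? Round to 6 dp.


step = 0.241 / tan(39.7) = 0.290286 mm


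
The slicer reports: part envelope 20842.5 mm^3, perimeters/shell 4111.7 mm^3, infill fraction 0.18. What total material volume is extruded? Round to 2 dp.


V_infill = (20842.5 - 4111.7) * 0.18 = 3011.54
V_total = 4111.7 + 3011.54 = 7123.24 mm^3


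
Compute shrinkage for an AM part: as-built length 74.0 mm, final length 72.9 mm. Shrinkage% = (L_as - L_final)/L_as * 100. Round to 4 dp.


Shrinkage = ((74.0-72.9)/74.0)*100 = 1.4865 %


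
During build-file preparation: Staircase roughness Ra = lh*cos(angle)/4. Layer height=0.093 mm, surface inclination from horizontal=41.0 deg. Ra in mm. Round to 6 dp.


Ra = 0.093 * cos(41.0) / 4 = 0.017547 mm


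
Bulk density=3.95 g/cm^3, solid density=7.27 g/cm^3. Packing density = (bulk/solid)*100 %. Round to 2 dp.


Packing = (3.95/7.27)*100 = 54.33 %


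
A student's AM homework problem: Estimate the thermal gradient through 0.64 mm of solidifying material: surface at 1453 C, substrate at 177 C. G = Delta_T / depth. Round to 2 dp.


G = (1453-177)/0.64 = 1993.75 C/mm


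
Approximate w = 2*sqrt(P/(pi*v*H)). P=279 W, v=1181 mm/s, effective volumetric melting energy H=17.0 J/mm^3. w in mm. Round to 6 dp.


w = 2*sqrt(279/(pi*1181*17.0)) = 0.133017 mm


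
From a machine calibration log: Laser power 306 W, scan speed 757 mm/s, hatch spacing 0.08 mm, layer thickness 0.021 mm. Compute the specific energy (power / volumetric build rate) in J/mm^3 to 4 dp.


Build rate = 757 * 0.08 * 0.021 = 1.27176 mm^3/s
SE = 306 / 1.27176 = 240.6114 J/mm^3


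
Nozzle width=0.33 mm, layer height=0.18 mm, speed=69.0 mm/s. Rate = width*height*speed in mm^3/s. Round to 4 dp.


Rate = 0.33 * 0.18 * 69.0 = 4.0986 mm^3/s


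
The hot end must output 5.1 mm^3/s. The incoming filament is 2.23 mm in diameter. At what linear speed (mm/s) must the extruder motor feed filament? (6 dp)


A = pi*(2.23/2)^2 = 3.905707
v = 5.1 / 3.905707 = 1.305782 mm/s


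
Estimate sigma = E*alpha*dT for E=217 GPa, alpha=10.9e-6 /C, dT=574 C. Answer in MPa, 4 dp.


sigma = 217*1000 * 10.9e-6 * 574 = 1357.6822 MPa


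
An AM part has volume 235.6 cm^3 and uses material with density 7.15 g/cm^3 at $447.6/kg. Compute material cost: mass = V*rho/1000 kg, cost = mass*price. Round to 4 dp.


Mass = 235.6*7.15/1000 = 1.68454 kg
Cost = 1.68454 * 447.6 = 754.0001 $


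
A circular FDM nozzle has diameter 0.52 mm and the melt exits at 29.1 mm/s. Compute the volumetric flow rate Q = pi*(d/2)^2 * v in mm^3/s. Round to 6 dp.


A = pi*(0.52/2)^2 = 0.21237166 mm^2
Q = 0.21237166 * 29.1 = 6.180015 mm^3/s


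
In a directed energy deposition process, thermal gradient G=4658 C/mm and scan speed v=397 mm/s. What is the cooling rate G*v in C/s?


CR = 4658 * 397 = 1849226 C/s


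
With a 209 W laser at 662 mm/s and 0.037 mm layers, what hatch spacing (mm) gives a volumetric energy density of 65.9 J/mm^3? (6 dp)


h = 209 / (65.9*662*0.037) = 0.12948 mm


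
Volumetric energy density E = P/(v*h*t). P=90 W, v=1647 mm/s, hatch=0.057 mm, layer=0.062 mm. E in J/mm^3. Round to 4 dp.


E = 90 / (1647*0.057*0.062) = 15.4626 J/mm^3


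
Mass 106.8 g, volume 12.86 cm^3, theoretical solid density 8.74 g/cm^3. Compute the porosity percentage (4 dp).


rho_part = 106.8 / 12.86 = 8.30482115 g/cm^3
Porosity = (1 - 8.30482115/8.74)*100 = 4.9792 %


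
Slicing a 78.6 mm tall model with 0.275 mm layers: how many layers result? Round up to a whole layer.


Layers = ceil(78.6/0.275) = 286


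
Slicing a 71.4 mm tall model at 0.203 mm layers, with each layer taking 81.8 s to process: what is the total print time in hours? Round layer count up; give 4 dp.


Layers = ceil(71.4/0.203) = 352
t = 352 * 81.8 / 3600 = 7.9982 hrs


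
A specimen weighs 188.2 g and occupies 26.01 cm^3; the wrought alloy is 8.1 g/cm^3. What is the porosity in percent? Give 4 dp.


rho_part = 188.2 / 26.01 = 7.23567859 g/cm^3
Porosity = (1 - 7.23567859/8.1)*100 = 10.6706 %


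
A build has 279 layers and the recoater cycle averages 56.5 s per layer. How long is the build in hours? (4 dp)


t = 279 * 56.5 / 3600 = 4.3788 hrs


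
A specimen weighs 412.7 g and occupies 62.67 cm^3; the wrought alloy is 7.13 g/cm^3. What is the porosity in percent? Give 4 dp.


rho_part = 412.7 / 62.67 = 6.58528802 g/cm^3
Porosity = (1 - 6.58528802/7.13)*100 = 7.6397 %


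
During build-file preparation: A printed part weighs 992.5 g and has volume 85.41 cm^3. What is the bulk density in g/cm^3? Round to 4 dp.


rho = 992.5 / 85.41 = 11.6204 g/cm^3


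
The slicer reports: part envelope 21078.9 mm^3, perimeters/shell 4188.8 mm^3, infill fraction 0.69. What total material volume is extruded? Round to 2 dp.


V_infill = (21078.9 - 4188.8) * 0.69 = 11654.17
V_total = 4188.8 + 11654.17 = 15842.97 mm^3


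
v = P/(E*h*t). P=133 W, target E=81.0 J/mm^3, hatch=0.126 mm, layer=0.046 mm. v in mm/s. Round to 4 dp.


v = 133 / (81.0*0.126*0.046) = 283.2946 mm/s


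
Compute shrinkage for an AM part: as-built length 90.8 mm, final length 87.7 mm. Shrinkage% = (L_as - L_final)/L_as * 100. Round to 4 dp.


Shrinkage = ((90.8-87.7)/90.8)*100 = 3.4141 %


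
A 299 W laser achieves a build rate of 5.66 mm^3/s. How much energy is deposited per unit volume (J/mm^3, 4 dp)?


SE = 299 / 5.66 = 52.8269 J/mm^3


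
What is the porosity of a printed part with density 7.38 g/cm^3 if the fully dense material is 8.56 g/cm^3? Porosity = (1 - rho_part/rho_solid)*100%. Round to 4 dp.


Porosity = (1-7.38/8.56)*100 = 13.785 %


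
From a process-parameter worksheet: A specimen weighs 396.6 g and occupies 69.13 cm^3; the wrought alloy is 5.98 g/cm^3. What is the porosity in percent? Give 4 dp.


rho_part = 396.6 / 69.13 = 5.73701721 g/cm^3
Porosity = (1 - 5.73701721/5.98)*100 = 4.0633 %


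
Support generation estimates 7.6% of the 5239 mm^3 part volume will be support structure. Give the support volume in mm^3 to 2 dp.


V_support = 5239 * 0.076 = 398.16 mm^3


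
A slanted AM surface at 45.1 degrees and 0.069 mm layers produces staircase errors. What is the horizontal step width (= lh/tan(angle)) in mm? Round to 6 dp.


step = 0.069 / tan(45.1) = 0.06876 mm


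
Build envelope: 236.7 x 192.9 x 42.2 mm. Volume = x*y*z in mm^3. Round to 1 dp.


V = 236.7 * 192.9 * 42.2 = 1926827.9 mm^3


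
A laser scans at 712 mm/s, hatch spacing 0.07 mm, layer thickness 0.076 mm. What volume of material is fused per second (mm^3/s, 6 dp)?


Rate = 712 * 0.07 * 0.076 = 3.78784 mm^3/s


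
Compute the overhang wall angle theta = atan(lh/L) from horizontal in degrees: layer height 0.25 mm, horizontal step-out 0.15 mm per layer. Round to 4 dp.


angle = atan(0.25/0.15) = 59.0362 degrees


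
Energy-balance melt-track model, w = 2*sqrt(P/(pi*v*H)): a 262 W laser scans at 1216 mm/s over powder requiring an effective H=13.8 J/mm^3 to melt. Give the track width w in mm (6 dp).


w = 2*sqrt(262/(pi*1216*13.8)) = 0.140994 mm


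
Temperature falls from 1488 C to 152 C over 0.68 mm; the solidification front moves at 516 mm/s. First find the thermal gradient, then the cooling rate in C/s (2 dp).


G = (1488-152)/0.68 = 1964.70588235 C/mm
CR = 1964.70588235 * 516 = 1013788.24 C/s


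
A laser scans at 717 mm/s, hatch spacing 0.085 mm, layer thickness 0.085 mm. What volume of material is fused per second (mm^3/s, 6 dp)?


Rate = 717 * 0.085 * 0.085 = 5.180325 mm^3/s


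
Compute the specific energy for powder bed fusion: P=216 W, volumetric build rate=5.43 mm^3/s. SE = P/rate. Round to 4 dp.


SE = 216 / 5.43 = 39.779 J/mm^3


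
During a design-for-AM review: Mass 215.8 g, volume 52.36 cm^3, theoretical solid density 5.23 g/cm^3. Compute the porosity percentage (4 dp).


rho_part = 215.8 / 52.36 = 4.12146677 g/cm^3
Porosity = (1 - 4.12146677/5.23)*100 = 21.1957 %


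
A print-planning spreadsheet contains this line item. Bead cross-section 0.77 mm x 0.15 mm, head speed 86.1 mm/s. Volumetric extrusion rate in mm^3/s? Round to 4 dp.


Rate = 0.77 * 0.15 * 86.1 = 9.9446 mm^3/s


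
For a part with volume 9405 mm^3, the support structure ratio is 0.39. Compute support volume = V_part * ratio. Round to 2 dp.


V_support = 9405 * 0.39 = 3667.95 mm^3


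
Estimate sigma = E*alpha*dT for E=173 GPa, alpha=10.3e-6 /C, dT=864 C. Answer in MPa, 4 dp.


sigma = 173*1000 * 10.3e-6 * 864 = 1539.5616 MPa


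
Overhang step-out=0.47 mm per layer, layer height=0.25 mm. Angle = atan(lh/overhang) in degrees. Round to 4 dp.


angle = atan(0.25/0.47) = 28.0092 degrees


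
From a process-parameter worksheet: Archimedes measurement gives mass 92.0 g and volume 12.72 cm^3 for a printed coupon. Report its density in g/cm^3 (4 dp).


rho = 92.0 / 12.72 = 7.2327 g/cm^3


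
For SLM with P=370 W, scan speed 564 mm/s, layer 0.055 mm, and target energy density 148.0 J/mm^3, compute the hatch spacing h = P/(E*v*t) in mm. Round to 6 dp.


h = 370 / (148.0*564*0.055) = 0.080593 mm


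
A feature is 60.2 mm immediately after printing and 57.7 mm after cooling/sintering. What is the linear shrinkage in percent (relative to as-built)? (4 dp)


Shrinkage = ((60.2-57.7)/60.2)*100 = 4.1528 %


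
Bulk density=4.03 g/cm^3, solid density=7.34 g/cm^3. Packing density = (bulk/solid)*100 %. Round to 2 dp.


Packing = (4.03/7.34)*100 = 54.9 %


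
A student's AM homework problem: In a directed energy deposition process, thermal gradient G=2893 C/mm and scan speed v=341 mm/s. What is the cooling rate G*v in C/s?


CR = 2893 * 341 = 986513 C/s


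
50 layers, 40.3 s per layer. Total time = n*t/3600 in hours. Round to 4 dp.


t = 50 * 40.3 / 3600 = 0.5597 hrs


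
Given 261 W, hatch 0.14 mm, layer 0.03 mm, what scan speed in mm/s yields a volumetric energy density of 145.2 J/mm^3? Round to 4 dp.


v = 261 / (145.2*0.14*0.03) = 427.9811 mm/s


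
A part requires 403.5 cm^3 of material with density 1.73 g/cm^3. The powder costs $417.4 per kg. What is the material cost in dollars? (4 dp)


Mass = 403.5*1.73/1000 = 0.698055 kg
Cost = 0.698055 * 417.4 = 291.3682 $


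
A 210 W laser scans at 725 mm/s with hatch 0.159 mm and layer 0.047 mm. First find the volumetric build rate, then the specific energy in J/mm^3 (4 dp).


Build rate = 725 * 0.159 * 0.047 = 5.417925 mm^3/s
SE = 210 / 5.417925 = 38.7602 J/mm^3


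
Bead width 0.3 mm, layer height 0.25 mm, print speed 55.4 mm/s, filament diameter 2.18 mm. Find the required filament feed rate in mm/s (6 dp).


Q = 0.3 * 0.25 * 55.4 = 4.155 mm^3/s
A_fil = pi*(2.18/2)^2 = 3.73252623 mm^2
v_feed = 4.155 / 3.73252623 = 1.113187 mm/s


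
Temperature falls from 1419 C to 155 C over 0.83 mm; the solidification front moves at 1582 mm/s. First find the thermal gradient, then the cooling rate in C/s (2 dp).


G = (1419-155)/0.83 = 1522.89156627 C/mm
CR = 1522.89156627 * 1582 = 2409214.46 C/s


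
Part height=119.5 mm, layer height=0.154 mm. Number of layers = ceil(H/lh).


Layers = ceil(119.5/0.154) = 776


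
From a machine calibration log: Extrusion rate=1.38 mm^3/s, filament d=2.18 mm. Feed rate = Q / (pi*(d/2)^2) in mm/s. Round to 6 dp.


A = pi*(2.18/2)^2 = 3.732526
v = 1.38 / 3.732526 = 0.369723 mm/s


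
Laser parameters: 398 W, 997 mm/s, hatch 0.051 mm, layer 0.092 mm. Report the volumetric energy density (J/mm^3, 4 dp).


E = 398 / (997*0.051*0.092) = 85.0805 J/mm^3


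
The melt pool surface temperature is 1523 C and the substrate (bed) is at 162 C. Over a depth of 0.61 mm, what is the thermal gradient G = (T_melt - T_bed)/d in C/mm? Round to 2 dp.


G = (1523-162)/0.61 = 2231.15 C/mm


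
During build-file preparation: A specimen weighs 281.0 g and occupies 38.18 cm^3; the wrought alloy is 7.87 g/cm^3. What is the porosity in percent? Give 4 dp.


rho_part = 281.0 / 38.18 = 7.35987428 g/cm^3
Porosity = (1 - 7.35987428/7.87)*100 = 6.4819 %


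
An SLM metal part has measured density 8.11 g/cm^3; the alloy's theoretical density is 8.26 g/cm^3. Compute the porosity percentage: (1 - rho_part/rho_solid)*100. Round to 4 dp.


Porosity = (1-8.11/8.26)*100 = 1.816 %


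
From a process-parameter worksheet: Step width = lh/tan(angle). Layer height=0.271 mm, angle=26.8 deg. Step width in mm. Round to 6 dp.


step = 0.271 / tan(26.8) = 0.536489 mm


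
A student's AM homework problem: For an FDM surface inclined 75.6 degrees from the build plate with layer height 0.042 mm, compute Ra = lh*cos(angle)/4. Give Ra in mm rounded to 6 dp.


Ra = 0.042 * cos(75.6) / 4 = 0.002611 mm


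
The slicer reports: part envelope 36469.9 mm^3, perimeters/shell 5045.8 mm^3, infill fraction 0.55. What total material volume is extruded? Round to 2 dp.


V_infill = (36469.9 - 5045.8) * 0.55 = 17283.26
V_total = 5045.8 + 17283.26 = 22329.06 mm^3


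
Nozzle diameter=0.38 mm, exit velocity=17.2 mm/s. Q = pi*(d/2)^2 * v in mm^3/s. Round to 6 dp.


A = pi*(0.38/2)^2 = 0.11341149 mm^2
Q = 0.11341149 * 17.2 = 1.950678 mm^3/s


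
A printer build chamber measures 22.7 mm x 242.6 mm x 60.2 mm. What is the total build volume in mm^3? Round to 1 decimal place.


V = 22.7 * 242.6 * 60.2 = 331522.6 mm^3


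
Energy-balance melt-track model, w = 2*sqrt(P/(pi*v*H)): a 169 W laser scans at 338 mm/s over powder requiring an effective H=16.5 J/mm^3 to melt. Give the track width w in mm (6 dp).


w = 2*sqrt(169/(pi*338*16.5)) = 0.196426 mm


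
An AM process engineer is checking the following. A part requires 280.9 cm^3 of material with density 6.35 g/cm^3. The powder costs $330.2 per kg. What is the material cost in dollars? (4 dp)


Mass = 280.9*6.35/1000 = 1.783715 kg
Cost = 1.783715 * 330.2 = 588.9827 $


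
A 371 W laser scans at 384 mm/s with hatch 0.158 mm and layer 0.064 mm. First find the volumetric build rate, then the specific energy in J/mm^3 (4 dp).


Build rate = 384 * 0.158 * 0.064 = 3.883008 mm^3/s
SE = 371 / 3.883008 = 95.5445 J/mm^3


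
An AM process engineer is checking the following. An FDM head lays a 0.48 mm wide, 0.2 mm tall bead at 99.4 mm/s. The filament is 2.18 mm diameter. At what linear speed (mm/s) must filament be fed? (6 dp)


Q = 0.48 * 0.2 * 99.4 = 9.5424 mm^3/s
A_fil = pi*(2.18/2)^2 = 3.73252623 mm^2
v_feed = 9.5424 / 3.73252623 = 2.556553 mm/s


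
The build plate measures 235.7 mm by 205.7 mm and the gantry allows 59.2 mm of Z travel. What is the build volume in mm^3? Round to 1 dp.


V = 235.7 * 205.7 * 59.2 = 2870222.6 mm^3


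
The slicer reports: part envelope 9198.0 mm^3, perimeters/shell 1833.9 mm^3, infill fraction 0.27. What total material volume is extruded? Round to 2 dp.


V_infill = (9198.0 - 1833.9) * 0.27 = 1988.31
V_total = 1833.9 + 1988.31 = 3822.21 mm^3


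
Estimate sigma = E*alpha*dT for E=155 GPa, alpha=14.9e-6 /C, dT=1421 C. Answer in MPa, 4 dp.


sigma = 155*1000 * 14.9e-6 * 1421 = 3281.7995 MPa


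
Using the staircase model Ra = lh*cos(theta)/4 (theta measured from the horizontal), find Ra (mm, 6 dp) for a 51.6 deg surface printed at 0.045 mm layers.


Ra = 0.045 * cos(51.6) / 4 = 0.006988 mm


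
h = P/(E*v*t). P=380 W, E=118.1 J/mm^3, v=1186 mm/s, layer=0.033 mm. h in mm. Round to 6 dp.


h = 380 / (118.1*1186*0.033) = 0.082212 mm


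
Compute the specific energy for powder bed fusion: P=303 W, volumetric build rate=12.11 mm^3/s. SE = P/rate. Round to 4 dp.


SE = 303 / 12.11 = 25.0206 J/mm^3


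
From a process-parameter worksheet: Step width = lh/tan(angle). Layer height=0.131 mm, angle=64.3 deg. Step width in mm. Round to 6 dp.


step = 0.131 / tan(64.3) = 0.063046 mm


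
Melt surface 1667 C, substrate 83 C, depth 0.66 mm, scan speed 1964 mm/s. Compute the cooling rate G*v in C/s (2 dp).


G = (1667-83)/0.66 = 2400.0 C/mm
CR = 2400.0 * 1964 = 4713600.0 C/s


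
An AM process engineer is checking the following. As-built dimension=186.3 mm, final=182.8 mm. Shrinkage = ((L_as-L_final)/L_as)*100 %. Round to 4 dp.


Shrinkage = ((186.3-182.8)/186.3)*100 = 1.8787 %


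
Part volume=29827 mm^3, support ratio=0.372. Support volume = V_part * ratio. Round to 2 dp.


V_support = 29827 * 0.372 = 11095.64 mm^3


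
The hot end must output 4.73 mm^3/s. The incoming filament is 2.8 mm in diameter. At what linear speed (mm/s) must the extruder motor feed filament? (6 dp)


A = pi*(2.8/2)^2 = 6.157522
v = 4.73 / 6.157522 = 0.768166 mm/s


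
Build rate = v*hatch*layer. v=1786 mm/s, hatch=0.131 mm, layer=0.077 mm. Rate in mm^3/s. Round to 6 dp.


Rate = 1786 * 0.131 * 0.077 = 18.015382 mm^3/s


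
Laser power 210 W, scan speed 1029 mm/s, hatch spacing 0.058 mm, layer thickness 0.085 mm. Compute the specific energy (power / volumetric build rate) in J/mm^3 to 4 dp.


Build rate = 1029 * 0.058 * 0.085 = 5.07297 mm^3/s
SE = 210 / 5.07297 = 41.3959 J/mm^3


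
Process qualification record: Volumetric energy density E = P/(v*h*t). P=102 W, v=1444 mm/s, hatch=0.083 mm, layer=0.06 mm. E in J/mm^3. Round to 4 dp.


E = 102 / (1444*0.083*0.06) = 14.1842 J/mm^3


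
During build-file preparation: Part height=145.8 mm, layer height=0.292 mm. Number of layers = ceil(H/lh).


Layers = ceil(145.8/0.292) = 500


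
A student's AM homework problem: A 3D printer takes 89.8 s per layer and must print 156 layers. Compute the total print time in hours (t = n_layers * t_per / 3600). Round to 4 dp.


t = 156 * 89.8 / 3600 = 3.8913 hrs


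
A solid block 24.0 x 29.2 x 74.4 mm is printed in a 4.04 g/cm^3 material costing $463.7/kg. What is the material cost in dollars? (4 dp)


V = 24.0 * 29.2 * 74.4 = 52139.52 mm^3 = 52.13952 cm^3
Mass = 52.13952 * 4.04 / 1000 = 0.21064366 kg
Cost = 0.21064366 * 463.7 = 97.6755 $


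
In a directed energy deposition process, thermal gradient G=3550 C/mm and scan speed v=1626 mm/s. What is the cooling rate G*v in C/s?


CR = 3550 * 1626 = 5772300 C/s


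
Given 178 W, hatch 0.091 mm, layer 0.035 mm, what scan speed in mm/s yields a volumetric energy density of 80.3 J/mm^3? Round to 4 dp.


v = 178 / (80.3*0.091*0.035) = 695.9772 mm/s


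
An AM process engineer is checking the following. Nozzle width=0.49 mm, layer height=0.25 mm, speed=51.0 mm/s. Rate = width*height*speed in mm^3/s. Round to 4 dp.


Rate = 0.49 * 0.25 * 51.0 = 6.2475 mm^3/s


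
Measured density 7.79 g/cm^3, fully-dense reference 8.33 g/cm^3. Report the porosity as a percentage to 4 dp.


Porosity = (1-7.79/8.33)*100 = 6.4826 %


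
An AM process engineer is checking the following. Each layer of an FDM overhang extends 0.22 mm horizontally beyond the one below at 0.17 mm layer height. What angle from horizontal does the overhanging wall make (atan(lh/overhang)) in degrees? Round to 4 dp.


angle = atan(0.17/0.22) = 37.6942 degrees


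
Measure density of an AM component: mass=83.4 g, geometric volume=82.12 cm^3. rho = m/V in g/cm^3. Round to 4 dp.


rho = 83.4 / 82.12 = 1.0156 g/cm^3


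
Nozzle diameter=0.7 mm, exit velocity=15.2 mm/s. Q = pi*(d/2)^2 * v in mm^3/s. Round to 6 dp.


A = pi*(0.7/2)^2 = 0.3848451 mm^2
Q = 0.3848451 * 15.2 = 5.849646 mm^3/s


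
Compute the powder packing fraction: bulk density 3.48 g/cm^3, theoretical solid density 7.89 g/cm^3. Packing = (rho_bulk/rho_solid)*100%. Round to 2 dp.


Packing = (3.48/7.89)*100 = 44.11 %


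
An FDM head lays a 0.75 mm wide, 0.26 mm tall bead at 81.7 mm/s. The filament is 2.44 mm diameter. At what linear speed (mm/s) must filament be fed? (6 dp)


Q = 0.75 * 0.26 * 81.7 = 15.9315 mm^3/s
A_fil = pi*(2.44/2)^2 = 4.67594651 mm^2
v_feed = 15.9315 / 4.67594651 = 3.407118 mm/s


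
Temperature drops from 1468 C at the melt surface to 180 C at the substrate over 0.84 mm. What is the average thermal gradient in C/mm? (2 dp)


G = (1468-180)/0.84 = 1533.33 C/mm


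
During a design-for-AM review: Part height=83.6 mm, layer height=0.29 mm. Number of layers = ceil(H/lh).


Layers = ceil(83.6/0.29) = 289


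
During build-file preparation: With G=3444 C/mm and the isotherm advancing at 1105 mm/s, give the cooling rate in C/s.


CR = 3444 * 1105 = 3805620 C/s


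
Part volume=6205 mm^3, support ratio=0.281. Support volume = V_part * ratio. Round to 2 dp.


V_support = 6205 * 0.281 = 1743.61 mm^3


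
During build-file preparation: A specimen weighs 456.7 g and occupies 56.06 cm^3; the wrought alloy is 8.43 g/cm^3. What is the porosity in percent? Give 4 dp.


rho_part = 456.7 / 56.06 = 8.14662861 g/cm^3
Porosity = (1 - 8.14662861/8.43)*100 = 3.3615 %


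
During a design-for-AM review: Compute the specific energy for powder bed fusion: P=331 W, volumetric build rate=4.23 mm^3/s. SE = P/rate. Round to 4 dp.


SE = 331 / 4.23 = 78.2506 J/mm^3


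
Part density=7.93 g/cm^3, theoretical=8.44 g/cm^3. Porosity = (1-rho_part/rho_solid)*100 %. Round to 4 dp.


Porosity = (1-7.93/8.44)*100 = 6.0427 %


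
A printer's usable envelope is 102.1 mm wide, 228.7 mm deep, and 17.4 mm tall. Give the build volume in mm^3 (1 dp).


V = 102.1 * 228.7 * 17.4 = 406294.7 mm^3


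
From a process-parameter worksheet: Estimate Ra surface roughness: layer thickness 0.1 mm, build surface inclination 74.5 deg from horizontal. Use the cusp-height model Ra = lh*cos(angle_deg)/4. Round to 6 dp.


Ra = 0.1 * cos(74.5) / 4 = 0.006681 mm


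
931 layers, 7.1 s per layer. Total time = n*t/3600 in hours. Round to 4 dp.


t = 931 * 7.1 / 3600 = 1.8361 hrs


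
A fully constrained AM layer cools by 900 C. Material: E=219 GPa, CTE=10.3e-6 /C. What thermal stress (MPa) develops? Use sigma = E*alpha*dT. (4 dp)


sigma = 219*1000 * 10.3e-6 * 900 = 2030.13 MPa


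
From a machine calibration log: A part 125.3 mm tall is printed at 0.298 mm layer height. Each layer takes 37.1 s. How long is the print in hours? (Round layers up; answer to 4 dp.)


Layers = ceil(125.3/0.298) = 421
t = 421 * 37.1 / 3600 = 4.3386 hrs


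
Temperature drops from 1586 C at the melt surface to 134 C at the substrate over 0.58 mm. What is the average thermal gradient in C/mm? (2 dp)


G = (1586-134)/0.58 = 2503.45 C/mm


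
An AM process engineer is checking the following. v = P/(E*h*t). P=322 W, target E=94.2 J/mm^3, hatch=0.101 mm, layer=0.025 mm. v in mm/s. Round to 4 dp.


v = 322 / (94.2*0.101*0.025) = 1353.7659 mm/s


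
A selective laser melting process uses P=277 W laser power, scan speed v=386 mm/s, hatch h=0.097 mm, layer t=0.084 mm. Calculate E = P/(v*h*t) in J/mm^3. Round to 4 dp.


E = 277 / (386*0.097*0.084) = 88.0727 J/mm^3


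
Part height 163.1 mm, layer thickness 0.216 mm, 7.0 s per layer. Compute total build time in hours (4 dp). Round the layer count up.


Layers = ceil(163.1/0.216) = 756
t = 756 * 7.0 / 3600 = 1.47 hrs


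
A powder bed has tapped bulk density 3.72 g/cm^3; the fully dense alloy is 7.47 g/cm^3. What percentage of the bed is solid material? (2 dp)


Packing = (3.72/7.47)*100 = 49.8 %


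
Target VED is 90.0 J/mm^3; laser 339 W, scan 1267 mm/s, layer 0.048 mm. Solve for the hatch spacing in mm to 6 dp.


h = 339 / (90.0*1267*0.048) = 0.061935 mm


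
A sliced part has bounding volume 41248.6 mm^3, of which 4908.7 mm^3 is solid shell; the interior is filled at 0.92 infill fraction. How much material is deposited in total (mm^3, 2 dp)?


V_infill = (41248.6 - 4908.7) * 0.92 = 33432.71
V_total = 4908.7 + 33432.71 = 38341.41 mm^3


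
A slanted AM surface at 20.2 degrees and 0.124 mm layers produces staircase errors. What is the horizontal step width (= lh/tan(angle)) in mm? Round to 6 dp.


step = 0.124 / tan(20.2) = 0.337022 mm


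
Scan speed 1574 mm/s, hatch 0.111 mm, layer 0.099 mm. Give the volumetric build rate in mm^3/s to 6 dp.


Rate = 1574 * 0.111 * 0.099 = 17.296686 mm^3/s


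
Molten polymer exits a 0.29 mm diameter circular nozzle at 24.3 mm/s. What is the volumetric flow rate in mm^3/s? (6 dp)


A = pi*(0.29/2)^2 = 0.06605199 mm^2
Q = 0.06605199 * 24.3 = 1.605063 mm^3/s


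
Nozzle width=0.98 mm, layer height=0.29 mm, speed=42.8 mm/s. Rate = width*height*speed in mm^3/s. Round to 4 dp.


Rate = 0.98 * 0.29 * 42.8 = 12.1638 mm^3/s


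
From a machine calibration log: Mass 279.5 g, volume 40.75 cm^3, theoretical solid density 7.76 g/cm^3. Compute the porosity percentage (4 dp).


rho_part = 279.5 / 40.75 = 6.85889571 g/cm^3
Porosity = (1 - 6.85889571/7.76)*100 = 11.6122 %


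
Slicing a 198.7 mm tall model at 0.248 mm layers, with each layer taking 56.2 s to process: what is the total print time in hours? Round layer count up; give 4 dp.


Layers = ceil(198.7/0.248) = 802
t = 802 * 56.2 / 3600 = 12.5201 hrs


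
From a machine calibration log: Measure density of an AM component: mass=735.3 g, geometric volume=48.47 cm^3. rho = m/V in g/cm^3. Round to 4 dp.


rho = 735.3 / 48.47 = 15.1702 g/cm^3


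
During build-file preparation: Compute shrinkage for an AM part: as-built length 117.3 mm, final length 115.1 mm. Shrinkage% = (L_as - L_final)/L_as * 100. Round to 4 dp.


Shrinkage = ((117.3-115.1)/117.3)*100 = 1.8755 %


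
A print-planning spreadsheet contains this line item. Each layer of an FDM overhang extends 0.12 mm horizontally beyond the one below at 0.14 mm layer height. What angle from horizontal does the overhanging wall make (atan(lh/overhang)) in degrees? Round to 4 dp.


angle = atan(0.14/0.12) = 49.3987 degrees


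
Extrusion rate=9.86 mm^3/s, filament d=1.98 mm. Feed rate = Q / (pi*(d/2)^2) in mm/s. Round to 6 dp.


A = pi*(1.98/2)^2 = 3.079075
v = 9.86 / 3.079075 = 3.20226 mm/s


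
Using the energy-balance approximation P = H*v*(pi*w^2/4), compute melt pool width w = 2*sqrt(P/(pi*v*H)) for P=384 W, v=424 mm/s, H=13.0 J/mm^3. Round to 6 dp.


w = 2*sqrt(384/(pi*424*13.0)) = 0.297828 mm


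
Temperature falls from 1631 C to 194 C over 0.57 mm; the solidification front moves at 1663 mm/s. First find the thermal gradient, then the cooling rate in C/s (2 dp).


G = (1631-194)/0.57 = 2521.05263158 C/mm
CR = 2521.05263158 * 1663 = 4192510.53 C/s


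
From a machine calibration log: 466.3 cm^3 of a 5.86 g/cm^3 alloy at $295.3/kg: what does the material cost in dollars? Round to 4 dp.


Mass = 466.3*5.86/1000 = 2.732518 kg
Cost = 2.732518 * 295.3 = 806.9126 $


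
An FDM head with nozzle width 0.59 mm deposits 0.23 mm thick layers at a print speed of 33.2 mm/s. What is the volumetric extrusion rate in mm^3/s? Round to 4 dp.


Rate = 0.59 * 0.23 * 33.2 = 4.5052 mm^3/s


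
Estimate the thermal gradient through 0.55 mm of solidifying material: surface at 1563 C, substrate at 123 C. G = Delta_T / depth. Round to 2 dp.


G = (1563-123)/0.55 = 2618.18 C/mm


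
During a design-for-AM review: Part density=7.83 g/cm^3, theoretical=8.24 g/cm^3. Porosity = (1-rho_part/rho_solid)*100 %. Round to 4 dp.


Porosity = (1-7.83/8.24)*100 = 4.9757 %


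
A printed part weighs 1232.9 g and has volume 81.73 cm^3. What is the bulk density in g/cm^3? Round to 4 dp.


rho = 1232.9 / 81.73 = 15.085 g/cm^3


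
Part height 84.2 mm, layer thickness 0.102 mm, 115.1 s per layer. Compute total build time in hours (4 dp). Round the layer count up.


Layers = ceil(84.2/0.102) = 826
t = 826 * 115.1 / 3600 = 26.4091 hrs


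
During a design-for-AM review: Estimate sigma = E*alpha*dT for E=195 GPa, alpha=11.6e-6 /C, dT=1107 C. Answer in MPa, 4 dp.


sigma = 195*1000 * 11.6e-6 * 1107 = 2504.034 MPa


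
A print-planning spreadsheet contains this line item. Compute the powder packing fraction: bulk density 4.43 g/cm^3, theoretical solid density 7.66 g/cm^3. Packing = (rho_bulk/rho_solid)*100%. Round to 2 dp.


Packing = (4.43/7.66)*100 = 57.83 %


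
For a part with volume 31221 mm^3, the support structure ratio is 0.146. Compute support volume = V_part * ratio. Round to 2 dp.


V_support = 31221 * 0.146 = 4558.27 mm^3


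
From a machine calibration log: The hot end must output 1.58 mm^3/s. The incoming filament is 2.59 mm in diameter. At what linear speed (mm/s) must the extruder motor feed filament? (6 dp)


A = pi*(2.59/2)^2 = 5.268529
v = 1.58 / 5.268529 = 0.299894 mm/s


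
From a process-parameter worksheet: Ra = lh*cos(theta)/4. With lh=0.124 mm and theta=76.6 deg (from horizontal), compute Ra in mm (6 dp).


Ra = 0.124 * cos(76.6) / 4 = 0.007184 mm


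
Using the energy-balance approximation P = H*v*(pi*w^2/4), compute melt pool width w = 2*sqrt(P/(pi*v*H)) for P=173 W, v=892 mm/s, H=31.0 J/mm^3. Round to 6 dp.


w = 2*sqrt(173/(pi*892*31.0)) = 0.089251 mm


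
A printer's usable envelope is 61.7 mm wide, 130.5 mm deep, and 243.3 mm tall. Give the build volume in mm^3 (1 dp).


V = 61.7 * 130.5 * 243.3 = 1959015.1 mm^3


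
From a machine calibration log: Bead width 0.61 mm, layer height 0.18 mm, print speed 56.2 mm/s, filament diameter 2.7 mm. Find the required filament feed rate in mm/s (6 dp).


Q = 0.61 * 0.18 * 56.2 = 6.17076 mm^3/s
A_fil = pi*(2.7/2)^2 = 5.72555261 mm^2
v_feed = 6.17076 / 5.72555261 = 1.077758 mm/s


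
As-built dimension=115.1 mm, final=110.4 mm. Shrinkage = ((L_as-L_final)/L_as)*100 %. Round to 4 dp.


Shrinkage = ((115.1-110.4)/115.1)*100 = 4.0834 %


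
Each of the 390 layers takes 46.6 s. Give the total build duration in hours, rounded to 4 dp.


t = 390 * 46.6 / 3600 = 5.0483 hrs


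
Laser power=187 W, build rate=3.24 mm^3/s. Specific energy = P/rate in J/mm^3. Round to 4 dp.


SE = 187 / 3.24 = 57.716 J/mm^3


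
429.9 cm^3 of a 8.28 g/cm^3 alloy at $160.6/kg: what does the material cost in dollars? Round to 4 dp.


Mass = 429.9*8.28/1000 = 3.559572 kg
Cost = 3.559572 * 160.6 = 571.6673 $


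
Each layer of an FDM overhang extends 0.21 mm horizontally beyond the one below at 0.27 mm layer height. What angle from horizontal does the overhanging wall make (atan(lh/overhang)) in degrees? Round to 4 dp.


angle = atan(0.27/0.21) = 52.125 degrees


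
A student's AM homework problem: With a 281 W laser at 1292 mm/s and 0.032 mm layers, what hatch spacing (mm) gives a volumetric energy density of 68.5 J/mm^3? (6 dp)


h = 281 / (68.5*1292*0.032) = 0.099221 mm


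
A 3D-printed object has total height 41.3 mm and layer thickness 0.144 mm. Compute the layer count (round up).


Layers = ceil(41.3/0.144) = 287
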